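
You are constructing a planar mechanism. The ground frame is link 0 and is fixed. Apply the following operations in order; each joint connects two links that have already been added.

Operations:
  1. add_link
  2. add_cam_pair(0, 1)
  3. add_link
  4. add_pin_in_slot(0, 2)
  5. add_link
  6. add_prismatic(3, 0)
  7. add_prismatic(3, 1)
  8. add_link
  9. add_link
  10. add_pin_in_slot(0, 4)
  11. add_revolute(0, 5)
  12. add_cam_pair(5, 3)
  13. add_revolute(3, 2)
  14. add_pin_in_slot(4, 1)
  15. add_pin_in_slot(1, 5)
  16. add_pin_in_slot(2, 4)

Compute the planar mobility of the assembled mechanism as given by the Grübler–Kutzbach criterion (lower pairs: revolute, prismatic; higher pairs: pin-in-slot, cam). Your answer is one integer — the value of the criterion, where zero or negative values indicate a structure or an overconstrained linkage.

M = 0

[1;0;0] (link 0 is ground)
L+ [2;0;0]
C(0,1)∈J2 [2;0;1]
L+ [3;0;1]
PS(0,2)∈J2 [3;0;2]
L+ [4;0;2]
P(3,0)∈J1 [4;1;2]
P(3,1)∈J1 [4;2;2]
L+ [5;2;2]
L+ [6;2;2]
PS(0,4)∈J2 [6;2;3]
R(0,5)∈J1 [6;3;3]
C(5,3)∈J2 [6;3;4]
R(3,2)∈J1 [6;4;4]
PS(4,1)∈J2 [6;4;5]
PS(1,5)∈J2 [6;4;6]
PS(2,4)∈J2 [6;4;7]
mobility = 15 − 8 − 7 = 0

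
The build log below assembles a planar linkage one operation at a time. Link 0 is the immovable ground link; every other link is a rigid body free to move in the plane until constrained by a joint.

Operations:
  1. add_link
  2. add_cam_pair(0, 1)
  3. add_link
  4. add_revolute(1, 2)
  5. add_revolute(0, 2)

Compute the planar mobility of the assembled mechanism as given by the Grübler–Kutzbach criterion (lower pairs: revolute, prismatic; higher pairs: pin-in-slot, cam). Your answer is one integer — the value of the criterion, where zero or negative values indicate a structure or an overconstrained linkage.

L=1 J1=0 J2=0
add link → L=2 J1=0 J2=0
C@0,1 dof=2 J2 → L=2 J1=0 J2=1
add link → L=3 J1=0 J2=1
R@1,2 dof=1 J1 → L=3 J1=1 J2=1
R@0,2 dof=1 J1 → L=3 J1=2 J2=1
M=3(L−1)−2J1−J2=3·2−2·2−1=1

M = 1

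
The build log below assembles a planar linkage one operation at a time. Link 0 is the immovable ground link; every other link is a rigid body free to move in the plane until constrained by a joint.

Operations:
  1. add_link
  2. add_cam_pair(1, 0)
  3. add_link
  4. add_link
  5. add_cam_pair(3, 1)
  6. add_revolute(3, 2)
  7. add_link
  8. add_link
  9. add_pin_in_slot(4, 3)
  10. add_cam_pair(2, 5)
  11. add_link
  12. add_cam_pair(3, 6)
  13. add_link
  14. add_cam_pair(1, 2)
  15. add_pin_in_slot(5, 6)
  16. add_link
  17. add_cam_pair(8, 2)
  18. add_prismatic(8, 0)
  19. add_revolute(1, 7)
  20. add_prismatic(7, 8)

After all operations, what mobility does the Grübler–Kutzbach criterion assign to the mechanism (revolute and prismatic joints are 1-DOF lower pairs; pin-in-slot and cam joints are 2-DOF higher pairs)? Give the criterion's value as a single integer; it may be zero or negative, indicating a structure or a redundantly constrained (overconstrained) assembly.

[1;0;0] (link 0 is ground)
L+ [2;0;0]
C(1,0)∈J2 [2;0;1]
L+ [3;0;1]
L+ [4;0;1]
C(3,1)∈J2 [4;0;2]
R(3,2)∈J1 [4;1;2]
L+ [5;1;2]
L+ [6;1;2]
PS(4,3)∈J2 [6;1;3]
C(2,5)∈J2 [6;1;4]
L+ [7;1;4]
C(3,6)∈J2 [7;1;5]
L+ [8;1;5]
C(1,2)∈J2 [8;1;6]
PS(5,6)∈J2 [8;1;7]
L+ [9;1;7]
C(8,2)∈J2 [9;1;8]
P(8,0)∈J1 [9;2;8]
R(1,7)∈J1 [9;3;8]
P(7,8)∈J1 [9;4;8]
mobility = 24 − 8 − 8 = 8

M = 8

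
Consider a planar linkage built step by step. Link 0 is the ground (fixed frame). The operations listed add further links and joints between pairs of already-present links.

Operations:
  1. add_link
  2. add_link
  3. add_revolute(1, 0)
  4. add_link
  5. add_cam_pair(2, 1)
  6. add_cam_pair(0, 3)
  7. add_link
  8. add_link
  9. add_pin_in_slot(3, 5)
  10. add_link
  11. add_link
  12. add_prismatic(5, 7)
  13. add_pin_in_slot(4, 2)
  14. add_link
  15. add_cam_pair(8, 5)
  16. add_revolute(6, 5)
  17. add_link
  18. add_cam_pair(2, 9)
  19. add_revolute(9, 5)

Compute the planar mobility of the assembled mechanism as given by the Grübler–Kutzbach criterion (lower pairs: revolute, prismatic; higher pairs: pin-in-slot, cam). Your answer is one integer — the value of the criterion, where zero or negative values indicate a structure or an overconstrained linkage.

M = 13

link 0 = ground. State L|J1|J2 = 1|0|0
+link1  2|0|0
+link2  3|0|0
R(1,0) f=1→J1  3|1|0
+link3  4|1|0
C(2,1) f=2→J2  4|1|1
C(0,3) f=2→J2  4|1|2
+link4  5|1|2
+link5  6|1|2
PS(3,5) f=2→J2  6|1|3
+link6  7|1|3
+link7  8|1|3
P(5,7) f=1→J1  8|2|3
PS(4,2) f=2→J2  8|2|4
+link8  9|2|4
C(8,5) f=2→J2  9|2|5
R(6,5) f=1→J1  9|3|5
+link9  10|3|5
C(2,9) f=2→J2  10|3|6
R(9,5) f=1→J1  10|4|6
M = 3(10−1)−2·4−6 = 27−8−6 = 13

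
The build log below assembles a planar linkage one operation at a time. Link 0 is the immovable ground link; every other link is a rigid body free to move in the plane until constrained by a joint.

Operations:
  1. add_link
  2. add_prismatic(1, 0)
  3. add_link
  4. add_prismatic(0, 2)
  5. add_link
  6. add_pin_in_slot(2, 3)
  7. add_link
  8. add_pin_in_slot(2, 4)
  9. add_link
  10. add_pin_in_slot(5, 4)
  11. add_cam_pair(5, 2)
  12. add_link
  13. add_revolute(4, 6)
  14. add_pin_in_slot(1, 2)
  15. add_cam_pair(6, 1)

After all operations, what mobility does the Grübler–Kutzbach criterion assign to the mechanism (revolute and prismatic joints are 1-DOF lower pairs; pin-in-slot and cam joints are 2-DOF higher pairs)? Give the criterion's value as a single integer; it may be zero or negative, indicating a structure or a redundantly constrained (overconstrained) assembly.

M = 6

ground; <1,0,0>
#1 <2,0,0>
P:1↔0 J1 <2,1,0>
#2 <3,1,0>
P:0↔2 J1 <3,2,0>
#3 <4,2,0>
PS:2↔3 J2 <4,2,1>
#4 <5,2,1>
PS:2↔4 J2 <5,2,2>
#5 <6,2,2>
PS:5↔4 J2 <6,2,3>
C:5↔2 J2 <6,2,4>
#6 <7,2,4>
R:4↔6 J1 <7,3,4>
PS:1↔2 J2 <7,3,5>
C:6↔1 J2 <7,3,6>
3×6 − 2×3 − 1×6 = 6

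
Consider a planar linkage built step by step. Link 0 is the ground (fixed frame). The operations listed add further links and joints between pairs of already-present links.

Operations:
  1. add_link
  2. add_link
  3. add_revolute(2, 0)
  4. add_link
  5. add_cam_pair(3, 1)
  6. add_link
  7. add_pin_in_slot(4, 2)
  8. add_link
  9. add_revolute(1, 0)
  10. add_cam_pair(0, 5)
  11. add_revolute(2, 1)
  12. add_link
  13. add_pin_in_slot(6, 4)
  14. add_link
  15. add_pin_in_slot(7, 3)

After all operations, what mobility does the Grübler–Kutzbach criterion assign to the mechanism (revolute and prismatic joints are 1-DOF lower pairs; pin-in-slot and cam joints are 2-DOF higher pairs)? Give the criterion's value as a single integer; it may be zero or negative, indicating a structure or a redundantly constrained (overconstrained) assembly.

link 0 = ground. State L|J1|J2 = 1|0|0
+link1  2|0|0
+link2  3|0|0
R(2,0) f=1→J1  3|1|0
+link3  4|1|0
C(3,1) f=2→J2  4|1|1
+link4  5|1|1
PS(4,2) f=2→J2  5|1|2
+link5  6|1|2
R(1,0) f=1→J1  6|2|2
C(0,5) f=2→J2  6|2|3
R(2,1) f=1→J1  6|3|3
+link6  7|3|3
PS(6,4) f=2→J2  7|3|4
+link7  8|3|4
PS(7,3) f=2→J2  8|3|5
M = 3(8−1)−2·3−5 = 21−6−5 = 10

M = 10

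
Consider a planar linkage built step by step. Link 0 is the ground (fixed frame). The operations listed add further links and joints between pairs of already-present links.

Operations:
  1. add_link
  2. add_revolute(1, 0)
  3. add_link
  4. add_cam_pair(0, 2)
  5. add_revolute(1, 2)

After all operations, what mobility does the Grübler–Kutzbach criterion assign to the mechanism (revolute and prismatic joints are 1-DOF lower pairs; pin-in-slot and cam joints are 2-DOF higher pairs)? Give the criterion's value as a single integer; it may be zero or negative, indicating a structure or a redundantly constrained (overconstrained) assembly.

[1;0;0] (link 0 is ground)
L+ [2;0;0]
R(1,0)∈J1 [2;1;0]
L+ [3;1;0]
C(0,2)∈J2 [3;1;1]
R(1,2)∈J1 [3;2;1]
mobility = 6 − 4 − 1 = 1

M = 1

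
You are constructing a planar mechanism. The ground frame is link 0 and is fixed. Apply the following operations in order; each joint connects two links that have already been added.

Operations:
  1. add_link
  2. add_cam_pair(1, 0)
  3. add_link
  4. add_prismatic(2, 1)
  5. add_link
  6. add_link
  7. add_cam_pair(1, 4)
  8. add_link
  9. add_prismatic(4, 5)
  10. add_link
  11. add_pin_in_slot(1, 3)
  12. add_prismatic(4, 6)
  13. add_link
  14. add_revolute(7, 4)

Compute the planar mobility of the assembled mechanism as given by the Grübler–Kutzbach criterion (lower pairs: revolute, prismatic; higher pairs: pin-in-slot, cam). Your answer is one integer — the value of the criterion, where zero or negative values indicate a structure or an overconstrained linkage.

(L,J1,J2)=(1,0,0); link0 fixed
link1: (2,0,0)
C 1-0 [J2]: (2,0,1)
link2: (3,0,1)
P 2-1 [J1]: (3,1,1)
link3: (4,1,1)
link4: (5,1,1)
C 1-4 [J2]: (5,1,2)
link5: (6,1,2)
P 4-5 [J1]: (6,2,2)
link6: (7,2,2)
PS 1-3 [J2]: (7,2,3)
P 4-6 [J1]: (7,3,3)
link7: (8,3,3)
R 7-4 [J1]: (8,4,3)
Grübler: 3·7 − 2·4 − 3 = 10

M = 10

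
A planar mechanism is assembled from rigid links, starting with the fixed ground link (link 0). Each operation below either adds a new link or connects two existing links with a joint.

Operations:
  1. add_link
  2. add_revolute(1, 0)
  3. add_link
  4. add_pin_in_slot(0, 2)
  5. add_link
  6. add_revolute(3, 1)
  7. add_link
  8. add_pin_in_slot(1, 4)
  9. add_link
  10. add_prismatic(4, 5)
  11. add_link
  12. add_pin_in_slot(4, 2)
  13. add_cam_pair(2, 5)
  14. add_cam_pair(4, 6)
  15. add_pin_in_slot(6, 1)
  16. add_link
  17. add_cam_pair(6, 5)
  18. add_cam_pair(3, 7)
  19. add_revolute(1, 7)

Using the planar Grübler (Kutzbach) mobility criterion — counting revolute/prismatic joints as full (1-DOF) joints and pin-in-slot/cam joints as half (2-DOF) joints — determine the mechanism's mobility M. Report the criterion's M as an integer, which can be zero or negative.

M = 5

link 0 = ground. State L|J1|J2 = 1|0|0
+link1  2|0|0
R(1,0) f=1→J1  2|1|0
+link2  3|1|0
PS(0,2) f=2→J2  3|1|1
+link3  4|1|1
R(3,1) f=1→J1  4|2|1
+link4  5|2|1
PS(1,4) f=2→J2  5|2|2
+link5  6|2|2
P(4,5) f=1→J1  6|3|2
+link6  7|3|2
PS(4,2) f=2→J2  7|3|3
C(2,5) f=2→J2  7|3|4
C(4,6) f=2→J2  7|3|5
PS(6,1) f=2→J2  7|3|6
+link7  8|3|6
C(6,5) f=2→J2  8|3|7
C(3,7) f=2→J2  8|3|8
R(1,7) f=1→J1  8|4|8
M = 3(8−1)−2·4−8 = 21−8−8 = 5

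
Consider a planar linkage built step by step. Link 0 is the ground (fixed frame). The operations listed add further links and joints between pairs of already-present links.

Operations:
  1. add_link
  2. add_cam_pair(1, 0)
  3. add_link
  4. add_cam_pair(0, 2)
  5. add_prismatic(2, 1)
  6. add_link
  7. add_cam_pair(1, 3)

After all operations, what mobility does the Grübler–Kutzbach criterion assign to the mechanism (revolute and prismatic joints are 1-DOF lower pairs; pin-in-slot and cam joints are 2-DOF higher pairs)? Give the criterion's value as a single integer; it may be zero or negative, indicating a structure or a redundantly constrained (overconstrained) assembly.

M = 4

(L,J1,J2)=(1,0,0); link0 fixed
link1: (2,0,0)
C 1-0 [J2]: (2,0,1)
link2: (3,0,1)
C 0-2 [J2]: (3,0,2)
P 2-1 [J1]: (3,1,2)
link3: (4,1,2)
C 1-3 [J2]: (4,1,3)
Grübler: 3·3 − 2·1 − 3 = 4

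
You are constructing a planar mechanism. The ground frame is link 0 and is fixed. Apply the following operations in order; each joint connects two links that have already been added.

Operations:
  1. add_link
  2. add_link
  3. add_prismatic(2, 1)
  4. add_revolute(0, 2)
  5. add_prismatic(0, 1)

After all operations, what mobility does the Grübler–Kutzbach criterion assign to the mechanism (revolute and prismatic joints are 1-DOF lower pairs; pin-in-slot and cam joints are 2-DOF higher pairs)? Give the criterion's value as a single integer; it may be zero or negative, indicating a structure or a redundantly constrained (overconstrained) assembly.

M = 0

[1;0;0] (link 0 is ground)
L+ [2;0;0]
L+ [3;0;0]
P(2,1)∈J1 [3;1;0]
R(0,2)∈J1 [3;2;0]
P(0,1)∈J1 [3;3;0]
mobility = 6 − 6 − 0 = 0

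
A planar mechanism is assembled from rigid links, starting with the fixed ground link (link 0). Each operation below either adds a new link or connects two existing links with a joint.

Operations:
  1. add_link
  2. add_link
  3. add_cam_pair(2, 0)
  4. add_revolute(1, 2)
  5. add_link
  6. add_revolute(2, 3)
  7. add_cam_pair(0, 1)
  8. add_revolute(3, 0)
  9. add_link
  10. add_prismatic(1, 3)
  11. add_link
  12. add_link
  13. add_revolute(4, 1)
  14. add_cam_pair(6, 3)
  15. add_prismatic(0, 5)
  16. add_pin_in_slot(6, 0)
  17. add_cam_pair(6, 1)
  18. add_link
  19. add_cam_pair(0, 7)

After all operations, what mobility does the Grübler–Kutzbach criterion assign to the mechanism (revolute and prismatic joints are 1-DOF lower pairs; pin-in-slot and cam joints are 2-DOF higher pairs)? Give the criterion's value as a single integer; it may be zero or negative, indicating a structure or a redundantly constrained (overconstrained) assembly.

M = 3

ground; <1,0,0>
#1 <2,0,0>
#2 <3,0,0>
C:2↔0 J2 <3,0,1>
R:1↔2 J1 <3,1,1>
#3 <4,1,1>
R:2↔3 J1 <4,2,1>
C:0↔1 J2 <4,2,2>
R:3↔0 J1 <4,3,2>
#4 <5,3,2>
P:1↔3 J1 <5,4,2>
#5 <6,4,2>
#6 <7,4,2>
R:4↔1 J1 <7,5,2>
C:6↔3 J2 <7,5,3>
P:0↔5 J1 <7,6,3>
PS:6↔0 J2 <7,6,4>
C:6↔1 J2 <7,6,5>
#7 <8,6,5>
C:0↔7 J2 <8,6,6>
3×7 − 2×6 − 1×6 = 3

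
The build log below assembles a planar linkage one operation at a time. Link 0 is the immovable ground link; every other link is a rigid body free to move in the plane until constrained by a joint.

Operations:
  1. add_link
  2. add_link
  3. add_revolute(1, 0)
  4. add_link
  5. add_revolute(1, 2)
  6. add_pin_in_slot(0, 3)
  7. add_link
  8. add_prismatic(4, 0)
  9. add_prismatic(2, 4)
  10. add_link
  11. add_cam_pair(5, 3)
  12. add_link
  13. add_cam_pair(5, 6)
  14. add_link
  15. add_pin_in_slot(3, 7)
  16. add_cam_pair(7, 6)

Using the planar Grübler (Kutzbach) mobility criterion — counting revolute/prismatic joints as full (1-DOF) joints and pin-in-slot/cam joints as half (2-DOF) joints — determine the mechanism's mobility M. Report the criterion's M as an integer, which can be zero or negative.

M = 8

(L,J1,J2)=(1,0,0); link0 fixed
link1: (2,0,0)
link2: (3,0,0)
R 1-0 [J1]: (3,1,0)
link3: (4,1,0)
R 1-2 [J1]: (4,2,0)
PS 0-3 [J2]: (4,2,1)
link4: (5,2,1)
P 4-0 [J1]: (5,3,1)
P 2-4 [J1]: (5,4,1)
link5: (6,4,1)
C 5-3 [J2]: (6,4,2)
link6: (7,4,2)
C 5-6 [J2]: (7,4,3)
link7: (8,4,3)
PS 3-7 [J2]: (8,4,4)
C 7-6 [J2]: (8,4,5)
Grübler: 3·7 − 2·4 − 5 = 8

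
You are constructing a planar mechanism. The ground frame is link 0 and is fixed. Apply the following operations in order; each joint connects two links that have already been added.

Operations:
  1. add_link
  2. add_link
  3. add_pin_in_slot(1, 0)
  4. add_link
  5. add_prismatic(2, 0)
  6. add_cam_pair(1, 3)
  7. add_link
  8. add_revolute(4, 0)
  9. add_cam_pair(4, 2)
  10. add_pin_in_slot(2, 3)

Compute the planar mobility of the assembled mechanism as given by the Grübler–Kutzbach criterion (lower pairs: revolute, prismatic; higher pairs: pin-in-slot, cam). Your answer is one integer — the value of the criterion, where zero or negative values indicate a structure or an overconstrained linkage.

ground; <1,0,0>
#1 <2,0,0>
#2 <3,0,0>
PS:1↔0 J2 <3,0,1>
#3 <4,0,1>
P:2↔0 J1 <4,1,1>
C:1↔3 J2 <4,1,2>
#4 <5,1,2>
R:4↔0 J1 <5,2,2>
C:4↔2 J2 <5,2,3>
PS:2↔3 J2 <5,2,4>
3×4 − 2×2 − 1×4 = 4

M = 4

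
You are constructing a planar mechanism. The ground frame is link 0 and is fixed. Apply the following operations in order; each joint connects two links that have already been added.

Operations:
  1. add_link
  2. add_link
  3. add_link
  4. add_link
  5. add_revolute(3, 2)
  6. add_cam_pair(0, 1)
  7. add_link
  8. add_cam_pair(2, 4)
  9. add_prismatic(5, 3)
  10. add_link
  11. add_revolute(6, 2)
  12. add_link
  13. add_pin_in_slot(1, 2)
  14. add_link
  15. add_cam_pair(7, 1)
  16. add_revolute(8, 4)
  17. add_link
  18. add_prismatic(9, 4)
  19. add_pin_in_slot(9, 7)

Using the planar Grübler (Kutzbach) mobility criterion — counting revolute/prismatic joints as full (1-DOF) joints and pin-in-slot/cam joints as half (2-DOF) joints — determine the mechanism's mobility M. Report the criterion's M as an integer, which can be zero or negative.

M = 12

(L,J1,J2)=(1,0,0); link0 fixed
link1: (2,0,0)
link2: (3,0,0)
link3: (4,0,0)
link4: (5,0,0)
R 3-2 [J1]: (5,1,0)
C 0-1 [J2]: (5,1,1)
link5: (6,1,1)
C 2-4 [J2]: (6,1,2)
P 5-3 [J1]: (6,2,2)
link6: (7,2,2)
R 6-2 [J1]: (7,3,2)
link7: (8,3,2)
PS 1-2 [J2]: (8,3,3)
link8: (9,3,3)
C 7-1 [J2]: (9,3,4)
R 8-4 [J1]: (9,4,4)
link9: (10,4,4)
P 9-4 [J1]: (10,5,4)
PS 9-7 [J2]: (10,5,5)
Grübler: 3·9 − 2·5 − 5 = 12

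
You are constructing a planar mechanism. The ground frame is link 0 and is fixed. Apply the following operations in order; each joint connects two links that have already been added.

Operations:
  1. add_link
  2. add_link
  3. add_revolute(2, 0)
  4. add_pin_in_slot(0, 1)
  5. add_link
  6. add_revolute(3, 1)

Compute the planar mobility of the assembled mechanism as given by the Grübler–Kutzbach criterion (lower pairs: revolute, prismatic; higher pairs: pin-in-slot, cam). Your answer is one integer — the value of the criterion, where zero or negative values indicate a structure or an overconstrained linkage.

[1;0;0] (link 0 is ground)
L+ [2;0;0]
L+ [3;0;0]
R(2,0)∈J1 [3;1;0]
PS(0,1)∈J2 [3;1;1]
L+ [4;1;1]
R(3,1)∈J1 [4;2;1]
mobility = 9 − 4 − 1 = 4

M = 4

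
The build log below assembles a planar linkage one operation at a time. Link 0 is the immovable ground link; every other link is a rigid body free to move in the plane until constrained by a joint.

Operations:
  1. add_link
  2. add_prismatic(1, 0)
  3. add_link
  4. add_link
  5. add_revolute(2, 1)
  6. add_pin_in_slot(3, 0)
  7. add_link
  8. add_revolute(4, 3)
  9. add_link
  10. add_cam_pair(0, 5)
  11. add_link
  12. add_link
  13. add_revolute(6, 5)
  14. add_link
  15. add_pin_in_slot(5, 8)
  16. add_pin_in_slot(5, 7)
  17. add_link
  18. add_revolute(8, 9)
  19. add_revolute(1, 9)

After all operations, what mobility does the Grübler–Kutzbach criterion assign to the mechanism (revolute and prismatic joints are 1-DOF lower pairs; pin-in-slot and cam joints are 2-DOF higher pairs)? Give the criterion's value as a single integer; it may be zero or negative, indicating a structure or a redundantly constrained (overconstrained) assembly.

L=1 J1=0 J2=0
add link → L=2 J1=0 J2=0
P@1,0 dof=1 J1 → L=2 J1=1 J2=0
add link → L=3 J1=1 J2=0
add link → L=4 J1=1 J2=0
R@2,1 dof=1 J1 → L=4 J1=2 J2=0
PS@3,0 dof=2 J2 → L=4 J1=2 J2=1
add link → L=5 J1=2 J2=1
R@4,3 dof=1 J1 → L=5 J1=3 J2=1
add link → L=6 J1=3 J2=1
C@0,5 dof=2 J2 → L=6 J1=3 J2=2
add link → L=7 J1=3 J2=2
add link → L=8 J1=3 J2=2
R@6,5 dof=1 J1 → L=8 J1=4 J2=2
add link → L=9 J1=4 J2=2
PS@5,8 dof=2 J2 → L=9 J1=4 J2=3
PS@5,7 dof=2 J2 → L=9 J1=4 J2=4
add link → L=10 J1=4 J2=4
R@8,9 dof=1 J1 → L=10 J1=5 J2=4
R@1,9 dof=1 J1 → L=10 J1=6 J2=4
M=3(L−1)−2J1−J2=3·9−2·6−4=11

M = 11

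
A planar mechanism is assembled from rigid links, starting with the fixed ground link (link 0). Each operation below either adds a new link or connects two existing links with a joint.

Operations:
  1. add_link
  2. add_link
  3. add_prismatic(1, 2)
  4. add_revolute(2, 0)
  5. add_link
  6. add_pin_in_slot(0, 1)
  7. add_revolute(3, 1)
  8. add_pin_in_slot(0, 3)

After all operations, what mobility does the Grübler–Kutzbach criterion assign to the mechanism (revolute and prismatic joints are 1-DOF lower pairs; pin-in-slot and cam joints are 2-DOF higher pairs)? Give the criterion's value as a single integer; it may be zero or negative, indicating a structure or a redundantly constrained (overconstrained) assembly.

M = 1

(L,J1,J2)=(1,0,0); link0 fixed
link1: (2,0,0)
link2: (3,0,0)
P 1-2 [J1]: (3,1,0)
R 2-0 [J1]: (3,2,0)
link3: (4,2,0)
PS 0-1 [J2]: (4,2,1)
R 3-1 [J1]: (4,3,1)
PS 0-3 [J2]: (4,3,2)
Grübler: 3·3 − 2·3 − 2 = 1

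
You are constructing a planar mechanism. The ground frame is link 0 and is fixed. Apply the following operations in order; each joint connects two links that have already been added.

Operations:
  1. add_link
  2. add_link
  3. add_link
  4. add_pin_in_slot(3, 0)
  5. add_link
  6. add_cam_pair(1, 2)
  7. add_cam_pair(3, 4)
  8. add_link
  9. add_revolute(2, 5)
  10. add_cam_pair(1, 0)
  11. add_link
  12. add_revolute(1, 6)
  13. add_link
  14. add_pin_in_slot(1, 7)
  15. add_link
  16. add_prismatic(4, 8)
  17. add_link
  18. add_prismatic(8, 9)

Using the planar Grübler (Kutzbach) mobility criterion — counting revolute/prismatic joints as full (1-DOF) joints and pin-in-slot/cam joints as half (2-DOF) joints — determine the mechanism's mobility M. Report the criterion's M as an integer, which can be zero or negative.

L=1 J1=0 J2=0
add link → L=2 J1=0 J2=0
add link → L=3 J1=0 J2=0
add link → L=4 J1=0 J2=0
PS@3,0 dof=2 J2 → L=4 J1=0 J2=1
add link → L=5 J1=0 J2=1
C@1,2 dof=2 J2 → L=5 J1=0 J2=2
C@3,4 dof=2 J2 → L=5 J1=0 J2=3
add link → L=6 J1=0 J2=3
R@2,5 dof=1 J1 → L=6 J1=1 J2=3
C@1,0 dof=2 J2 → L=6 J1=1 J2=4
add link → L=7 J1=1 J2=4
R@1,6 dof=1 J1 → L=7 J1=2 J2=4
add link → L=8 J1=2 J2=4
PS@1,7 dof=2 J2 → L=8 J1=2 J2=5
add link → L=9 J1=2 J2=5
P@4,8 dof=1 J1 → L=9 J1=3 J2=5
add link → L=10 J1=3 J2=5
P@8,9 dof=1 J1 → L=10 J1=4 J2=5
M=3(L−1)−2J1−J2=3·9−2·4−5=14

M = 14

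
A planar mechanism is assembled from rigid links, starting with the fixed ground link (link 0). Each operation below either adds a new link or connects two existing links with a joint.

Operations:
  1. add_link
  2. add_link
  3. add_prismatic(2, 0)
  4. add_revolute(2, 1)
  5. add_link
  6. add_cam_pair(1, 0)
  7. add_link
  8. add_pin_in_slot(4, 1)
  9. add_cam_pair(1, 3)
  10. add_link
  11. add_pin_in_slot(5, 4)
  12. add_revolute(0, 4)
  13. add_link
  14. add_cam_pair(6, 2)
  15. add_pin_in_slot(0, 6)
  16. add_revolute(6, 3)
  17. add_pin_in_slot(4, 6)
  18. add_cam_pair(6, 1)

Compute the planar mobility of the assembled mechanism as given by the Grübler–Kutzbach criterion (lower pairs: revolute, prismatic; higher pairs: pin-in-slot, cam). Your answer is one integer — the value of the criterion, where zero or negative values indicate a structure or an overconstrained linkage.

[1;0;0] (link 0 is ground)
L+ [2;0;0]
L+ [3;0;0]
P(2,0)∈J1 [3;1;0]
R(2,1)∈J1 [3;2;0]
L+ [4;2;0]
C(1,0)∈J2 [4;2;1]
L+ [5;2;1]
PS(4,1)∈J2 [5;2;2]
C(1,3)∈J2 [5;2;3]
L+ [6;2;3]
PS(5,4)∈J2 [6;2;4]
R(0,4)∈J1 [6;3;4]
L+ [7;3;4]
C(6,2)∈J2 [7;3;5]
PS(0,6)∈J2 [7;3;6]
R(6,3)∈J1 [7;4;6]
PS(4,6)∈J2 [7;4;7]
C(6,1)∈J2 [7;4;8]
mobility = 18 − 8 − 8 = 2

M = 2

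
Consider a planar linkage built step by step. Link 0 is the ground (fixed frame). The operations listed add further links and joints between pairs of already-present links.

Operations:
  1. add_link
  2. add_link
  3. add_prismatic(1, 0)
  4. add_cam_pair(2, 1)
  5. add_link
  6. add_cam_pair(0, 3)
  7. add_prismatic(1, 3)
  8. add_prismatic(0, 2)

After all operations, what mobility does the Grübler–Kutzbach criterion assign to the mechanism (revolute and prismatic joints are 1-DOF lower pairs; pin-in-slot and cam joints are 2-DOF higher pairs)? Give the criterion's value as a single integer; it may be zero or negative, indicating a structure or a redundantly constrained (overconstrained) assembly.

M = 1

(L,J1,J2)=(1,0,0); link0 fixed
link1: (2,0,0)
link2: (3,0,0)
P 1-0 [J1]: (3,1,0)
C 2-1 [J2]: (3,1,1)
link3: (4,1,1)
C 0-3 [J2]: (4,1,2)
P 1-3 [J1]: (4,2,2)
P 0-2 [J1]: (4,3,2)
Grübler: 3·3 − 2·3 − 2 = 1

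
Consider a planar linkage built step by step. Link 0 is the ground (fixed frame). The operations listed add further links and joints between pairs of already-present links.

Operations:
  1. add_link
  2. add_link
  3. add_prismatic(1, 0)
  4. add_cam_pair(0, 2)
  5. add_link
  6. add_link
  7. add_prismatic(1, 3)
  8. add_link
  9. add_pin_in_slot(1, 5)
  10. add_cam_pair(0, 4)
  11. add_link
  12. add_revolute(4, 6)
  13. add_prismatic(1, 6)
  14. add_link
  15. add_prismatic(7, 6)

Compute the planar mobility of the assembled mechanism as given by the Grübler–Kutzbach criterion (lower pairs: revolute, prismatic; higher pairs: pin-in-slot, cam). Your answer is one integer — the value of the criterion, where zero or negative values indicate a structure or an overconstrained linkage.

M = 8

[1;0;0] (link 0 is ground)
L+ [2;0;0]
L+ [3;0;0]
P(1,0)∈J1 [3;1;0]
C(0,2)∈J2 [3;1;1]
L+ [4;1;1]
L+ [5;1;1]
P(1,3)∈J1 [5;2;1]
L+ [6;2;1]
PS(1,5)∈J2 [6;2;2]
C(0,4)∈J2 [6;2;3]
L+ [7;2;3]
R(4,6)∈J1 [7;3;3]
P(1,6)∈J1 [7;4;3]
L+ [8;4;3]
P(7,6)∈J1 [8;5;3]
mobility = 21 − 10 − 3 = 8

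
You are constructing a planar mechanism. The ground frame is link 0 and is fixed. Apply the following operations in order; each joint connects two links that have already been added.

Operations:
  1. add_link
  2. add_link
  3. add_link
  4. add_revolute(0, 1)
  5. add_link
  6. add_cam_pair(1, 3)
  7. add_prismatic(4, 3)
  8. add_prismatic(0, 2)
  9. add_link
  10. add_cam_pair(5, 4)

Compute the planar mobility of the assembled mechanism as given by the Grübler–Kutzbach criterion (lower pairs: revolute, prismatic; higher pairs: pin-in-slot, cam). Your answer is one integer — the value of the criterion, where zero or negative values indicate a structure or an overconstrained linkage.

link 0 = ground. State L|J1|J2 = 1|0|0
+link1  2|0|0
+link2  3|0|0
+link3  4|0|0
R(0,1) f=1→J1  4|1|0
+link4  5|1|0
C(1,3) f=2→J2  5|1|1
P(4,3) f=1→J1  5|2|1
P(0,2) f=1→J1  5|3|1
+link5  6|3|1
C(5,4) f=2→J2  6|3|2
M = 3(6−1)−2·3−2 = 15−6−2 = 7

M = 7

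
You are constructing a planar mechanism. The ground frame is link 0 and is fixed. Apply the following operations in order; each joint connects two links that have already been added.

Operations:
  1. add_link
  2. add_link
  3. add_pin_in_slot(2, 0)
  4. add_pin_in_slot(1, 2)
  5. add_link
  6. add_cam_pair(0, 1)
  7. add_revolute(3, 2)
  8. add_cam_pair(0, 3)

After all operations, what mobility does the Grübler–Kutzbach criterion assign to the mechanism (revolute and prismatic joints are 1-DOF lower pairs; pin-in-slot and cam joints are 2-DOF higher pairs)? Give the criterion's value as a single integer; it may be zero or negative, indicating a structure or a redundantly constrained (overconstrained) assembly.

[1;0;0] (link 0 is ground)
L+ [2;0;0]
L+ [3;0;0]
PS(2,0)∈J2 [3;0;1]
PS(1,2)∈J2 [3;0;2]
L+ [4;0;2]
C(0,1)∈J2 [4;0;3]
R(3,2)∈J1 [4;1;3]
C(0,3)∈J2 [4;1;4]
mobility = 9 − 2 − 4 = 3

M = 3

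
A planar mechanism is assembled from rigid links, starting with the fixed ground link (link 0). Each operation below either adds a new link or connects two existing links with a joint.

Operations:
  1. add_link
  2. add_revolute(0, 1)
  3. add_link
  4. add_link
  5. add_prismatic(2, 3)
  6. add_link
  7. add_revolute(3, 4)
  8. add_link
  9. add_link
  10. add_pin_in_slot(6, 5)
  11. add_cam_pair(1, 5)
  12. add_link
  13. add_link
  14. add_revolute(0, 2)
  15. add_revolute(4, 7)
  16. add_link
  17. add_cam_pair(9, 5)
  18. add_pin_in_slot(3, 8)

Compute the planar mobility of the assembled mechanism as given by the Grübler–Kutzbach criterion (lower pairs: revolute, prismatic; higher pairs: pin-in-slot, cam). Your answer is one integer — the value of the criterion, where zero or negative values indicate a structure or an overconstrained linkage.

M = 13

(L,J1,J2)=(1,0,0); link0 fixed
link1: (2,0,0)
R 0-1 [J1]: (2,1,0)
link2: (3,1,0)
link3: (4,1,0)
P 2-3 [J1]: (4,2,0)
link4: (5,2,0)
R 3-4 [J1]: (5,3,0)
link5: (6,3,0)
link6: (7,3,0)
PS 6-5 [J2]: (7,3,1)
C 1-5 [J2]: (7,3,2)
link7: (8,3,2)
link8: (9,3,2)
R 0-2 [J1]: (9,4,2)
R 4-7 [J1]: (9,5,2)
link9: (10,5,2)
C 9-5 [J2]: (10,5,3)
PS 3-8 [J2]: (10,5,4)
Grübler: 3·9 − 2·5 − 4 = 13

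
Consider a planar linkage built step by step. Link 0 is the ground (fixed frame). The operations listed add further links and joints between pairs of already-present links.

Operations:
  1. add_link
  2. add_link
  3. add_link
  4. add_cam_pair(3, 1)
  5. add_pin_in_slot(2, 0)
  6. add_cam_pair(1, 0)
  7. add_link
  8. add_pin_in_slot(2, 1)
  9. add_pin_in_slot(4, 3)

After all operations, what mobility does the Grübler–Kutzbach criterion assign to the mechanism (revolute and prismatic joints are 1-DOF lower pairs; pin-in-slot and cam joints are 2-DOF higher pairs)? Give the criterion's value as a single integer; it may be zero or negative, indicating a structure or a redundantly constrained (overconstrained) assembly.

M = 7

[1;0;0] (link 0 is ground)
L+ [2;0;0]
L+ [3;0;0]
L+ [4;0;0]
C(3,1)∈J2 [4;0;1]
PS(2,0)∈J2 [4;0;2]
C(1,0)∈J2 [4;0;3]
L+ [5;0;3]
PS(2,1)∈J2 [5;0;4]
PS(4,3)∈J2 [5;0;5]
mobility = 12 − 0 − 5 = 7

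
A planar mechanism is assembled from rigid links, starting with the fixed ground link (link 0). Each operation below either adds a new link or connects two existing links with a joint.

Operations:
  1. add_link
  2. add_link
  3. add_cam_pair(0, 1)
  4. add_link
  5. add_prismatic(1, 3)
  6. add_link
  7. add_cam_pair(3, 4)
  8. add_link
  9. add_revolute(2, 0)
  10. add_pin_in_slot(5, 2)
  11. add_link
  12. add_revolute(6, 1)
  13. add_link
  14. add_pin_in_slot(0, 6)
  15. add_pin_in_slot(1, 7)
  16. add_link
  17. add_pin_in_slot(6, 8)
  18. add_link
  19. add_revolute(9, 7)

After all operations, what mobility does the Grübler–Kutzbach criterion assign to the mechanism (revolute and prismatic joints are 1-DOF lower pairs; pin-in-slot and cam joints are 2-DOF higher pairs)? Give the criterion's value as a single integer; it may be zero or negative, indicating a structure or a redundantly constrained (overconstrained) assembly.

link 0 = ground. State L|J1|J2 = 1|0|0
+link1  2|0|0
+link2  3|0|0
C(0,1) f=2→J2  3|0|1
+link3  4|0|1
P(1,3) f=1→J1  4|1|1
+link4  5|1|1
C(3,4) f=2→J2  5|1|2
+link5  6|1|2
R(2,0) f=1→J1  6|2|2
PS(5,2) f=2→J2  6|2|3
+link6  7|2|3
R(6,1) f=1→J1  7|3|3
+link7  8|3|3
PS(0,6) f=2→J2  8|3|4
PS(1,7) f=2→J2  8|3|5
+link8  9|3|5
PS(6,8) f=2→J2  9|3|6
+link9  10|3|6
R(9,7) f=1→J1  10|4|6
M = 3(10−1)−2·4−6 = 27−8−6 = 13

M = 13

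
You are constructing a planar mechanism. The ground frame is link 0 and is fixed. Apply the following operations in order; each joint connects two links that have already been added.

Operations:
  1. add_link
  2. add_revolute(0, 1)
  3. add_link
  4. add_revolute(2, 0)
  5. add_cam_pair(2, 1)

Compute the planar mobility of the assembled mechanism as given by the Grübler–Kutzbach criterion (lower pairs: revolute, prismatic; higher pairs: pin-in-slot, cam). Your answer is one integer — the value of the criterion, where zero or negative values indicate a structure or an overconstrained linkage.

L=1 J1=0 J2=0
add link → L=2 J1=0 J2=0
R@0,1 dof=1 J1 → L=2 J1=1 J2=0
add link → L=3 J1=1 J2=0
R@2,0 dof=1 J1 → L=3 J1=2 J2=0
C@2,1 dof=2 J2 → L=3 J1=2 J2=1
M=3(L−1)−2J1−J2=3·2−2·2−1=1

M = 1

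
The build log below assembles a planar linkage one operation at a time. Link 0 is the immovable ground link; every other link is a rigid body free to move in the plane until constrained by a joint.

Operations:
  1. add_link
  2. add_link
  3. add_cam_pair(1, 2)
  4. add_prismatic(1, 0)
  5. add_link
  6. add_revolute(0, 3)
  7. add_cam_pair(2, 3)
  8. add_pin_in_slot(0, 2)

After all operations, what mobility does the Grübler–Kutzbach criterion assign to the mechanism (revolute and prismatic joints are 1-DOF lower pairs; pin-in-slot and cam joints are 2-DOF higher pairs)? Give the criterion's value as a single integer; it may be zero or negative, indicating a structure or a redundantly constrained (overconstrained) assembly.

ground; <1,0,0>
#1 <2,0,0>
#2 <3,0,0>
C:1↔2 J2 <3,0,1>
P:1↔0 J1 <3,1,1>
#3 <4,1,1>
R:0↔3 J1 <4,2,1>
C:2↔3 J2 <4,2,2>
PS:0↔2 J2 <4,2,3>
3×3 − 2×2 − 1×3 = 2

M = 2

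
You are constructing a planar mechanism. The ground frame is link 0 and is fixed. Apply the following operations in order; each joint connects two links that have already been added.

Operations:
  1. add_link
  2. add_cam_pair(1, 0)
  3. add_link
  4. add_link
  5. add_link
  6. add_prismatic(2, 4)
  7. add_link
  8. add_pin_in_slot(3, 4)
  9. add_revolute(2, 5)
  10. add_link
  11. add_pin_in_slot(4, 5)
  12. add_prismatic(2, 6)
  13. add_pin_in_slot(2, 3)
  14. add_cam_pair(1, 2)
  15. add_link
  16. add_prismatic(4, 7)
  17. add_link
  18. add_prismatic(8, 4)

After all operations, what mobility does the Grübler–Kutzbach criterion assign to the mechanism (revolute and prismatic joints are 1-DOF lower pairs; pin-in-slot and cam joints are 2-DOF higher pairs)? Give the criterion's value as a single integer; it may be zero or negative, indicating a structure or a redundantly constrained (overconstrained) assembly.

(L,J1,J2)=(1,0,0); link0 fixed
link1: (2,0,0)
C 1-0 [J2]: (2,0,1)
link2: (3,0,1)
link3: (4,0,1)
link4: (5,0,1)
P 2-4 [J1]: (5,1,1)
link5: (6,1,1)
PS 3-4 [J2]: (6,1,2)
R 2-5 [J1]: (6,2,2)
link6: (7,2,2)
PS 4-5 [J2]: (7,2,3)
P 2-6 [J1]: (7,3,3)
PS 2-3 [J2]: (7,3,4)
C 1-2 [J2]: (7,3,5)
link7: (8,3,5)
P 4-7 [J1]: (8,4,5)
link8: (9,4,5)
P 8-4 [J1]: (9,5,5)
Grübler: 3·8 − 2·5 − 5 = 9

M = 9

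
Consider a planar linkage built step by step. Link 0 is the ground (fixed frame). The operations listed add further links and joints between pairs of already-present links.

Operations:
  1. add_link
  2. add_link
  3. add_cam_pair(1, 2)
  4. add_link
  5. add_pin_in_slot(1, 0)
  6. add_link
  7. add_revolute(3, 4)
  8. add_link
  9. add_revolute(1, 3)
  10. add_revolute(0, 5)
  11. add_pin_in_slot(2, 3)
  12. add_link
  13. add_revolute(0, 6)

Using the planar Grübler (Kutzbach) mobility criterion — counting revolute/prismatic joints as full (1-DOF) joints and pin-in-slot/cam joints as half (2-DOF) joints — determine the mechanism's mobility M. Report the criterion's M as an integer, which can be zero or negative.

[1;0;0] (link 0 is ground)
L+ [2;0;0]
L+ [3;0;0]
C(1,2)∈J2 [3;0;1]
L+ [4;0;1]
PS(1,0)∈J2 [4;0;2]
L+ [5;0;2]
R(3,4)∈J1 [5;1;2]
L+ [6;1;2]
R(1,3)∈J1 [6;2;2]
R(0,5)∈J1 [6;3;2]
PS(2,3)∈J2 [6;3;3]
L+ [7;3;3]
R(0,6)∈J1 [7;4;3]
mobility = 18 − 8 − 3 = 7

M = 7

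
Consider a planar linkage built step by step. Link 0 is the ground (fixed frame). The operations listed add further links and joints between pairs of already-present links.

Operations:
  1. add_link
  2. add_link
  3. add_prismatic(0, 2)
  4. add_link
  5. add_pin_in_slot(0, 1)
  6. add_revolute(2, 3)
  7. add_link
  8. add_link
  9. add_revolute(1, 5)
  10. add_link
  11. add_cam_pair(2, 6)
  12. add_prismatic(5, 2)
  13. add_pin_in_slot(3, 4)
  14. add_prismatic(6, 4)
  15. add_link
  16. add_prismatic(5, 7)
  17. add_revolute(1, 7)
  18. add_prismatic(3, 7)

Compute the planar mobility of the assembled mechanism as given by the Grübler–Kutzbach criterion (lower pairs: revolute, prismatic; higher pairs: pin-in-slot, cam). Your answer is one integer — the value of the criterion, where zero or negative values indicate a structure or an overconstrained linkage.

L=1 J1=0 J2=0
add link → L=2 J1=0 J2=0
add link → L=3 J1=0 J2=0
P@0,2 dof=1 J1 → L=3 J1=1 J2=0
add link → L=4 J1=1 J2=0
PS@0,1 dof=2 J2 → L=4 J1=1 J2=1
R@2,3 dof=1 J1 → L=4 J1=2 J2=1
add link → L=5 J1=2 J2=1
add link → L=6 J1=2 J2=1
R@1,5 dof=1 J1 → L=6 J1=3 J2=1
add link → L=7 J1=3 J2=1
C@2,6 dof=2 J2 → L=7 J1=3 J2=2
P@5,2 dof=1 J1 → L=7 J1=4 J2=2
PS@3,4 dof=2 J2 → L=7 J1=4 J2=3
P@6,4 dof=1 J1 → L=7 J1=5 J2=3
add link → L=8 J1=5 J2=3
P@5,7 dof=1 J1 → L=8 J1=6 J2=3
R@1,7 dof=1 J1 → L=8 J1=7 J2=3
P@3,7 dof=1 J1 → L=8 J1=8 J2=3
M=3(L−1)−2J1−J2=3·7−2·8−3=2

M = 2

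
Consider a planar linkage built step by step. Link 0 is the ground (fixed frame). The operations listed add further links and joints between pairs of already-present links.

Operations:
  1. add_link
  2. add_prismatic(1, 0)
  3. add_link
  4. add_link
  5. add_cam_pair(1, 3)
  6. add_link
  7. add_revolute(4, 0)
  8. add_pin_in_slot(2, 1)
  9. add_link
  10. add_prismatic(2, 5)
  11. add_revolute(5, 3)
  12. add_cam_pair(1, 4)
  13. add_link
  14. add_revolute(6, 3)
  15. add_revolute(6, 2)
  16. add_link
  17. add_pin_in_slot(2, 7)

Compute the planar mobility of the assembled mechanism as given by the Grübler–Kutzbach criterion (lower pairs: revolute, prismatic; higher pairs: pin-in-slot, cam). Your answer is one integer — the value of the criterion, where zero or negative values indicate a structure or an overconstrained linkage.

(L,J1,J2)=(1,0,0); link0 fixed
link1: (2,0,0)
P 1-0 [J1]: (2,1,0)
link2: (3,1,0)
link3: (4,1,0)
C 1-3 [J2]: (4,1,1)
link4: (5,1,1)
R 4-0 [J1]: (5,2,1)
PS 2-1 [J2]: (5,2,2)
link5: (6,2,2)
P 2-5 [J1]: (6,3,2)
R 5-3 [J1]: (6,4,2)
C 1-4 [J2]: (6,4,3)
link6: (7,4,3)
R 6-3 [J1]: (7,5,3)
R 6-2 [J1]: (7,6,3)
link7: (8,6,3)
PS 2-7 [J2]: (8,6,4)
Grübler: 3·7 − 2·6 − 4 = 5

M = 5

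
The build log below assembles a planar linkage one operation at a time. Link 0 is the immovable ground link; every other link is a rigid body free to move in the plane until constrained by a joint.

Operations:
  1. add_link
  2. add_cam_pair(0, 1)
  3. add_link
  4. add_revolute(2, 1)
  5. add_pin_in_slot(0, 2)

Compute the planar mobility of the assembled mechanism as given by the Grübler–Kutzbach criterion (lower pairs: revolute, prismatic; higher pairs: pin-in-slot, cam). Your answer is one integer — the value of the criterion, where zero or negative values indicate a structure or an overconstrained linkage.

ground; <1,0,0>
#1 <2,0,0>
C:0↔1 J2 <2,0,1>
#2 <3,0,1>
R:2↔1 J1 <3,1,1>
PS:0↔2 J2 <3,1,2>
3×2 − 2×1 − 1×2 = 2

M = 2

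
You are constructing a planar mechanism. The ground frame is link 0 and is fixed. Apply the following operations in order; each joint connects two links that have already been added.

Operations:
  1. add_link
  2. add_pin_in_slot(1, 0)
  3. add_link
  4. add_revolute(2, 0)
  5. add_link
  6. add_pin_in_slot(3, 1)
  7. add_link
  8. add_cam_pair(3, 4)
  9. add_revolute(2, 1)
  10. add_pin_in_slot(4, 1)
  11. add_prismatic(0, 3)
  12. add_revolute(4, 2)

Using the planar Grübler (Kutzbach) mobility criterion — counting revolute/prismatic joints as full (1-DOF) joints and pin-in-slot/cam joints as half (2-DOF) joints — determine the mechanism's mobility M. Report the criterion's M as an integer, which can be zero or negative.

ground; <1,0,0>
#1 <2,0,0>
PS:1↔0 J2 <2,0,1>
#2 <3,0,1>
R:2↔0 J1 <3,1,1>
#3 <4,1,1>
PS:3↔1 J2 <4,1,2>
#4 <5,1,2>
C:3↔4 J2 <5,1,3>
R:2↔1 J1 <5,2,3>
PS:4↔1 J2 <5,2,4>
P:0↔3 J1 <5,3,4>
R:4↔2 J1 <5,4,4>
3×4 − 2×4 − 1×4 = 0

M = 0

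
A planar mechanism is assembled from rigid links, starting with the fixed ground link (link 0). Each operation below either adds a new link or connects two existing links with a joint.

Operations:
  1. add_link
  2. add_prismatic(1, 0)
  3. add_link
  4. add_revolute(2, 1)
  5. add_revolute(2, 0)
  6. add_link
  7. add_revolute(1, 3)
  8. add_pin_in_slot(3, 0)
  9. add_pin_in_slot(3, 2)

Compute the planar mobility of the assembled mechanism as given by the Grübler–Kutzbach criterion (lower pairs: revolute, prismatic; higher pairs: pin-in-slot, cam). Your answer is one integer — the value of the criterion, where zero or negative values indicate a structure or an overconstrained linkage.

M = -1

ground; <1,0,0>
#1 <2,0,0>
P:1↔0 J1 <2,1,0>
#2 <3,1,0>
R:2↔1 J1 <3,2,0>
R:2↔0 J1 <3,3,0>
#3 <4,3,0>
R:1↔3 J1 <4,4,0>
PS:3↔0 J2 <4,4,1>
PS:3↔2 J2 <4,4,2>
3×3 − 2×4 − 1×2 = -1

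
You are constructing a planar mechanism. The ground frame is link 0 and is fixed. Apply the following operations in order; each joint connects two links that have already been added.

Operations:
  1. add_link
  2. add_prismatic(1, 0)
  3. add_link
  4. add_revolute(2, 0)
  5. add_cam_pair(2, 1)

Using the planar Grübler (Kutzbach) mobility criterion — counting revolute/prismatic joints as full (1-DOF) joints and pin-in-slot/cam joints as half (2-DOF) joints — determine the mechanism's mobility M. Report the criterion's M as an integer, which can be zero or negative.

link 0 = ground. State L|J1|J2 = 1|0|0
+link1  2|0|0
P(1,0) f=1→J1  2|1|0
+link2  3|1|0
R(2,0) f=1→J1  3|2|0
C(2,1) f=2→J2  3|2|1
M = 3(3−1)−2·2−1 = 6−4−1 = 1

M = 1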